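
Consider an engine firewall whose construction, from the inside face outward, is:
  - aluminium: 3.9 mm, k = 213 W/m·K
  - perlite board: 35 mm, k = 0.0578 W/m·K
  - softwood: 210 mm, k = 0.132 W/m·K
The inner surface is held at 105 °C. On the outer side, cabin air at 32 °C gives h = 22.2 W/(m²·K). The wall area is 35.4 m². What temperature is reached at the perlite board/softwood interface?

Treating each layer as a thermal resistance in series:
R_aluminium = L/(kA) = 0.0039/(213×35.4) = 5.172×10^-7 K/W
R_perlite board = L/(kA) = 0.035/(0.0578×35.4) = 0.01711 K/W
R_softwood = L/(kA) = 0.21/(0.132×35.4) = 0.04494 K/W
R_outer film = 1/(h_o·A) = 1/(22.2×35.4) = 0.001272 K/W
R_total = 0.06332 K/W;  Q = ΔT/R_total = 73/0.06332 = 1153 W
T_interface = T_inner − Q·ΣR(inner→interface) = 105 − 1150×0.01711

T ≈ 85.3 °C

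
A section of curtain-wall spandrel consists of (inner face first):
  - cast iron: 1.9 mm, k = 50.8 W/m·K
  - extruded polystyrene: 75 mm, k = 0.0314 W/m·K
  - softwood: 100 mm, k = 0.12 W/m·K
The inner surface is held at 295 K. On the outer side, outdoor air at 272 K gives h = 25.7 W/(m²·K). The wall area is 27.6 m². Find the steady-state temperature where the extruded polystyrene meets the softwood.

Using the resistance-network approach (series):
R_cast iron = L/(kA) = 0.0019/(50.8×27.6) = 1.355×10^-6 K/W
R_extruded polystyrene = L/(kA) = 0.075/(0.0314×27.6) = 0.08654 K/W
R_softwood = L/(kA) = 0.1/(0.12×27.6) = 0.03019 K/W
R_outer film = 1/(h_o·A) = 1/(25.7×27.6) = 0.00141 K/W
R_total = 0.1181 K/W;  Q = ΔT/R_total = 23/0.1181 = 194.7 W
T_interface = T_inner − Q·ΣR(inner→interface) = 295 − 195×0.08654

T ≈ 278 K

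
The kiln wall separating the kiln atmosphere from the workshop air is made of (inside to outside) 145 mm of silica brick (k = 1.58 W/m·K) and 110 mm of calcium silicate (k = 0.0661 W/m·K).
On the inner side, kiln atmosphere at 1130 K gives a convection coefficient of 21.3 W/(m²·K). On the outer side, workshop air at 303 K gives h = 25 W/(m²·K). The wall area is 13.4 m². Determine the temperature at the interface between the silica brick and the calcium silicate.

T ≈ 1070 K

Treating each layer as a thermal resistance in series:
R_inner film = 1/(h_i·A) = 1/(21.3×13.4) = 0.003504 K/W
R_silica brick = L/(kA) = 0.145/(1.58×13.4) = 0.006849 K/W
R_calcium silicate = L/(kA) = 0.11/(0.0661×13.4) = 0.1242 K/W
R_outer film = 1/(h_o·A) = 1/(25×13.4) = 0.002985 K/W
R_total = 0.1375 K/W;  Q = ΔT/R_total = 827/0.1375 = 6013 W
T_interface = T_inner − Q·ΣR(inner→interface) = 1130 − 6010×0.01035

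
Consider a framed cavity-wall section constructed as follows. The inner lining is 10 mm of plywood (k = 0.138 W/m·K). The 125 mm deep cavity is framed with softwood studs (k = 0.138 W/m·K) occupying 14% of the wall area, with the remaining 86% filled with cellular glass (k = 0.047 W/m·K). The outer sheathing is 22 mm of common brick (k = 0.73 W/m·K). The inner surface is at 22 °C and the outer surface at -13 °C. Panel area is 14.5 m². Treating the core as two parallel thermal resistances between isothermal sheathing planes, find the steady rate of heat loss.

Sheathing layers in series; stud and cavity paths in parallel between them.
R_inner = 0.01/(0.138×14.5) = 0.004998 K/W
R_stud  = 0.125/(0.138×0.14×14.5) = 0.4462 K/W
R_cav   = 0.125/(0.047×0.86×14.5) = 0.2133 K/W
1/R_core = 1/R_stud + 1/R_cav → R_core = 0.1443 K/W
R_outer = 0.022/(0.73×14.5) = 0.002078 K/W
R_total = 0.1514 K/W
Q = ΔT/R_total = 35/0.1514

Q ≈ 231 W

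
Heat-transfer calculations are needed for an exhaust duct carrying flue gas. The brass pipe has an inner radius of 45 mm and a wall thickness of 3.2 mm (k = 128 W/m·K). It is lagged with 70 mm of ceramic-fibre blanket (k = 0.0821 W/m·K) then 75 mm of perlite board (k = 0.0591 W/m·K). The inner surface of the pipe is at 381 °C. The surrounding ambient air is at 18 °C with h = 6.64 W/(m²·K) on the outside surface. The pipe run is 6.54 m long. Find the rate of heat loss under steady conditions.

Q ≈ 745 W

Treating each annulus and film as a series resistance:
R_brass pipe wall = ln(48.2/45)/(2π×128×6.54) = 1.306×10^-5 K/W
R_ceramic-fibre blanket = ln(118.2/48.2)/(2π×0.0821×6.54) = 0.2659 K/W
R_perlite board = ln(193.2/118.2)/(2π×0.0591×6.54) = 0.2023 K/W
R_outer film = 1/(h_o·2πr_oL) = 1/(6.64×2π×0.1932×6.54) = 0.01897 K/W
R_total = 0.4872 K/W
Q = ΔT/R_total = 363/0.4872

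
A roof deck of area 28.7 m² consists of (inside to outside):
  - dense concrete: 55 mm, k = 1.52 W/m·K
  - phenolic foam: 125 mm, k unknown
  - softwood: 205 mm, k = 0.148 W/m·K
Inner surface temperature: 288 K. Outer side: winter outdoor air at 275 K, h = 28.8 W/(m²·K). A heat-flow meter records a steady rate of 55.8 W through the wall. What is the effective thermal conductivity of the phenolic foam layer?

Series thermal resistances:
R_dense concrete = L/(kA) = 0.055/(1.52×28.7) = 0.001261 K/W
R_softwood = L/(kA) = 0.205/(0.148×28.7) = 0.04826 K/W
R_outer film = 1/(h_o·A) = 1/(28.8×28.7) = 0.00121 K/W
Sum of known resistances R_other = 0.05073 K/W
Total R = ΔT/Q = 13/55.8 = 0.233 K/W
R_phenolic foam = R_total − R_other = 0.1822 K/W
k = L/(R·A) = 0.125/(0.1822×28.7)

k ≈ 0.0239 W/(m·K)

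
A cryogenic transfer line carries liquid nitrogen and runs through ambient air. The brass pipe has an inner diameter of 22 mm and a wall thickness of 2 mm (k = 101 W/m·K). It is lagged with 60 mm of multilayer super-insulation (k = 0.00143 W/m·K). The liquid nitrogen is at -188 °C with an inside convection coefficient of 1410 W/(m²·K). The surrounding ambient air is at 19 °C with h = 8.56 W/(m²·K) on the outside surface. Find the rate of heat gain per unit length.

q′ ≈ 1.08 W/m

Radial resistances (cylindrical: R_cond = ln(r_o/r_i)/(2πkL), R_conv = 1/(h·2πrL)):
R_inner film = 1/(h_i·2πr₁L) = 1/(1410×2π×0.011×1) = 0.01026 K/W
R_brass pipe wall = ln(13/11)/(2π×101×1) = 2.632×10^-4 K/W
R_multilayer super-insulation = ln(73/13)/(2π×0.00143×1) = 192 K/W
R_outer film = 1/(h_o·2πr_oL) = 1/(8.56×2π×0.073×1) = 0.2547 K/W
R_total = 192.3 K/W
Q = ΔT/R_total = 207/192.3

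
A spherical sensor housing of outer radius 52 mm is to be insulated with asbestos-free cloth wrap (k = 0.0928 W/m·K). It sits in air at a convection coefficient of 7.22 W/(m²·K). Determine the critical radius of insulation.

For a sphere r_cr = 2k/h = 2×0.0928/7.22
r_cr = 25.7 mm; since the bare radius (52 mm) is above r_cr, any added insulation will reduce heat loss.

r_cr ≈ 25.7 mm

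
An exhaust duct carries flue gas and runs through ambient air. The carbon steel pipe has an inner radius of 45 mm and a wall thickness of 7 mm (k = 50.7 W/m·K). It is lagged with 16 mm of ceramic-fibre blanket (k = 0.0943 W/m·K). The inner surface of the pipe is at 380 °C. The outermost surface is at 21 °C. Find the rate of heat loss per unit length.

For a radial system each layer contributes R = ln(r_out/r_in)/(2πkL); films add R = 1/(hA).
R_carbon steel pipe wall = ln(52/45)/(2π×50.7×1) = 4.539×10^-4 K/W
R_ceramic-fibre blanket = ln(68/52)/(2π×0.0943×1) = 0.4528 K/W
R_total = 0.4532 K/W
Q = ΔT/R_total = 359/0.4532

q′ ≈ 792 W/m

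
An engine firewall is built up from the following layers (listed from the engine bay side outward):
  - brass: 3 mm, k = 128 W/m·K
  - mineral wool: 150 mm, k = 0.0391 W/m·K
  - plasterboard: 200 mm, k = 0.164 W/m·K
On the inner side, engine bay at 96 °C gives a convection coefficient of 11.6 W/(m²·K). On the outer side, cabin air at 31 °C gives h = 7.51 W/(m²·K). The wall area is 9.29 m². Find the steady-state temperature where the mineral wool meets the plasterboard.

T ≈ 47.7 °C

Thermal resistances in series:
R_inner film = 1/(h_i·A) = 1/(11.6×9.29) = 0.00928 K/W
R_brass = L/(kA) = 0.003/(128×9.29) = 2.523×10^-6 K/W
R_mineral wool = L/(kA) = 0.15/(0.0391×9.29) = 0.413 K/W
R_plasterboard = L/(kA) = 0.2/(0.164×9.29) = 0.1313 K/W
R_outer film = 1/(h_o·A) = 1/(7.51×9.29) = 0.01433 K/W
R_total = 0.5678 K/W;  Q = ΔT/R_total = 65/0.5678 = 114.5 W
T_interface = T_inner − Q·ΣR(inner→interface) = 96 − 114×0.4222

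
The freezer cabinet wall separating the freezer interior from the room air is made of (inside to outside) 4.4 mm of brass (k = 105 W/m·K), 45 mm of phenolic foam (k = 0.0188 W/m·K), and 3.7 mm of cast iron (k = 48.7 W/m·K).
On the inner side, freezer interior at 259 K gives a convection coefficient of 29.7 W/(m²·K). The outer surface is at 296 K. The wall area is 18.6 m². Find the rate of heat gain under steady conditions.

Q ≈ 284 W

Series thermal resistances:
R_inner film = 1/(h_i·A) = 1/(29.7×18.6) = 0.00181 K/W
R_brass = L/(kA) = 0.0044/(105×18.6) = 2.253×10^-6 K/W
R_phenolic foam = L/(kA) = 0.045/(0.0188×18.6) = 0.1287 K/W
R_cast iron = L/(kA) = 0.0037/(48.7×18.6) = 4.085×10^-6 K/W
R_total = 0.1305 K/W
Q = ΔT / R_total = 37 / 0.1305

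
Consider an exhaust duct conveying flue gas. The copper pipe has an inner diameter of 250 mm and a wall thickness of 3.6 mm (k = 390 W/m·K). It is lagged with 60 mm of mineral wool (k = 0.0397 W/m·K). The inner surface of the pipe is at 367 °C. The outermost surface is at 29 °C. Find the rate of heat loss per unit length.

Per-layer cylindrical resistances, series-summed:
R_copper pipe wall = ln(128.6/125)/(2π×390×1) = 1.159×10^-5 K/W
R_mineral wool = ln(188.6/128.6)/(2π×0.0397×1) = 1.535 K/W
R_total = 1.535 K/W
Q = ΔT/R_total = 338/1.535

q′ ≈ 220 W/m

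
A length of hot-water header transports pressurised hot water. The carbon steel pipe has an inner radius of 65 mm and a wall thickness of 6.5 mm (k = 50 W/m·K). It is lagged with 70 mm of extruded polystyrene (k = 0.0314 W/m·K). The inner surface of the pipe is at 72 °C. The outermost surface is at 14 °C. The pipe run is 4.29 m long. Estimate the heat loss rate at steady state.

Q ≈ 71.9 W

Per-layer cylindrical resistances, series-summed:
R_carbon steel pipe wall = ln(71.5/65)/(2π×50×4.29) = 7.072×10^-5 K/W
R_extruded polystyrene = ln(141.5/71.5)/(2π×0.0314×4.29) = 0.8065 K/W
R_total = 0.8066 K/W
Q = ΔT/R_total = 58/0.8066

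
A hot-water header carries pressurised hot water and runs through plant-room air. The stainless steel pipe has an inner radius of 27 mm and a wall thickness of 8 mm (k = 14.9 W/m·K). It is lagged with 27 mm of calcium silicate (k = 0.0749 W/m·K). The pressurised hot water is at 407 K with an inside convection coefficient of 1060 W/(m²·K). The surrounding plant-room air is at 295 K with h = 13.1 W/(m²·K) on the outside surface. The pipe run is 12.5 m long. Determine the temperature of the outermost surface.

Treating each annulus and film as a series resistance:
R_inner film = 1/(h_i·2πr₁L) = 1/(1060×2π×0.027×12.5) = 4.449×10^-4 K/W
R_stainless steel pipe wall = ln(35/27)/(2π×14.9×12.5) = 2.218×10^-4 K/W
R_calcium silicate = ln(62/35)/(2π×0.0749×12.5) = 0.0972 K/W
R_outer film = 1/(h_o·2πr_oL) = 1/(13.1×2π×0.062×12.5) = 0.01568 K/W
R_total = 0.1135 K/W
Q = ΔT/R_total = 112/0.1135
Q = 986 W
T_interface = T_inner − Q·ΣR(inner→interface) = 407 − 986×0.09787

T ≈ 310 K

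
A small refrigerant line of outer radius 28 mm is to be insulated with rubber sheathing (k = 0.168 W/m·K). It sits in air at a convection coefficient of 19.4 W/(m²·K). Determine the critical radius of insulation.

For a cylinder r_cr = k/h = 0.168/19.4
r_cr = 8.66 mm; since the bare radius (28 mm) is above r_cr, any added insulation will reduce heat loss.

r_cr ≈ 8.66 mm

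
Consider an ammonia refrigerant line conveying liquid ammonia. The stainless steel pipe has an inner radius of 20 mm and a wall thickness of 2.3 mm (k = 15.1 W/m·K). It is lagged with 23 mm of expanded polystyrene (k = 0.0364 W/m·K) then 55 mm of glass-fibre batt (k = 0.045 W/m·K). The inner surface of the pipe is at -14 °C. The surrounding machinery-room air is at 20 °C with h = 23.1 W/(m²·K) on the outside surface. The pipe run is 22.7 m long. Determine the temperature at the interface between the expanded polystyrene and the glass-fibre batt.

Per-layer cylindrical resistances, series-summed:
R_stainless steel pipe wall = ln(22.3/20)/(2π×15.1×22.7) = 5.054×10^-5 K/W
R_expanded polystyrene = ln(45.3/22.3)/(2π×0.0364×22.7) = 0.1365 K/W
R_glass-fibre batt = ln(100.3/45.3)/(2π×0.045×22.7) = 0.1238 K/W
R_outer film = 1/(h_o·2πr_oL) = 1/(23.1×2π×0.1003×22.7) = 0.003026 K/W
R_total = 0.2634 K/W
Q = ΔT/R_total = 34/0.2634
Q = 129 W
T_interface = T_inner + Q·ΣR(inner→interface) = -14 + 129×0.1366

T ≈ 3.63 °C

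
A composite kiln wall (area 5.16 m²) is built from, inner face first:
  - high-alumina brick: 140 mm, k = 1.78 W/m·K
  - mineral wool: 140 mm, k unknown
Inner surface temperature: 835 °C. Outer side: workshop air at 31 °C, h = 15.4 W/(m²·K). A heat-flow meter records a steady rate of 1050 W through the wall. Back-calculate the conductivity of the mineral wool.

Using the resistance-network approach (series):
R_high-alumina brick = L/(kA) = 0.14/(1.78×5.16) = 0.01524 K/W
R_outer film = 1/(h_o·A) = 1/(15.4×5.16) = 0.01258 K/W
Sum of known resistances R_other = 0.02783 K/W
Total R = ΔT/Q = 804/1050 = 0.7657 K/W
R_mineral wool = R_total − R_other = 0.7379 K/W
k = L/(R·A) = 0.14/(0.7379×5.16)

k ≈ 0.0368 W/(m·K)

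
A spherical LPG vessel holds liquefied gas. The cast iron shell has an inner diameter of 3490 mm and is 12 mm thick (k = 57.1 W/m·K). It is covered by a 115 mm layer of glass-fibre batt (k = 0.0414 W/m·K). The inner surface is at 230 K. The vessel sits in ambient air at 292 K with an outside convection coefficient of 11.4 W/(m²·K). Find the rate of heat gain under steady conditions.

Q ≈ 896 W

Each spherical layer contributes R = (1/r_i − 1/r_o)/(4πk):
R_cast iron shell = (1/1.745 − 1/1.757)/(4π×57.1) = 5.455×10^-6 K/W
R_glass-fibre batt = (1/1.757 − 1/1.872)/(4π×0.0414) = 0.06721 K/W
R_outer film = 1/(h·4πr_o²) = 1/(11.4×4π×1.872²) = 0.001992 K/W
R_total = 0.0692 K/W
Q = ΔT/R_total = 62/0.0692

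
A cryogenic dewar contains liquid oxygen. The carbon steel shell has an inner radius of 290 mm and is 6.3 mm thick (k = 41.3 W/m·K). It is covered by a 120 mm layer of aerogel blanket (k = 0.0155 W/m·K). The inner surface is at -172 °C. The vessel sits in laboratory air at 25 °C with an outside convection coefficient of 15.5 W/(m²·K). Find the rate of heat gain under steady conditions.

Q ≈ 39.2 W

For a spherical shell R = (1/r₁ − 1/r₂)/(4πk); film R = 1/(h·4πr²). In series:
R_carbon steel shell = (1/0.29 − 1/0.2963)/(4π×41.3) = 1.413×10^-4 K/W
R_aerogel blanket = (1/0.2963 − 1/0.4163)/(4π×0.0155) = 4.995 K/W
R_outer film = 1/(h·4πr_o²) = 1/(15.5×4π×0.4163²) = 0.02962 K/W
R_total = 5.024 K/W
Q = ΔT/R_total = 197/5.024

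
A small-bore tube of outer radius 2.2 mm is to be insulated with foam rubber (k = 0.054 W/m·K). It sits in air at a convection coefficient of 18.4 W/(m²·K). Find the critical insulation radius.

r_cr ≈ 2.93 mm

For a cylinder r_cr = k/h = 0.054/18.4
r_cr = 2.93 mm; since the bare radius (2.2 mm) is below r_cr, adding a thin layer of insulation will *increase* heat loss.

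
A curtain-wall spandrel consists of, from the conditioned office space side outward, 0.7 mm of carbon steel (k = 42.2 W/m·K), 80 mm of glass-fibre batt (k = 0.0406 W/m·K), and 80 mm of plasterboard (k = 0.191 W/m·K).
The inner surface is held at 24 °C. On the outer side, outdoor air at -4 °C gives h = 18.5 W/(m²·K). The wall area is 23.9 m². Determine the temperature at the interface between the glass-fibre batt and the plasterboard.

Model the wall as resistances in series:
R_carbon steel = L/(kA) = 0.0007/(42.2×23.9) = 6.94×10^-7 K/W
R_glass-fibre batt = L/(kA) = 0.08/(0.0406×23.9) = 0.08245 K/W
R_plasterboard = L/(kA) = 0.08/(0.191×23.9) = 0.01753 K/W
R_outer film = 1/(h_o·A) = 1/(18.5×23.9) = 0.002262 K/W
R_total = 0.1022 K/W;  Q = ΔT/R_total = 28/0.1022 = 273.9 W
T_interface = T_inner − Q·ΣR(inner→interface) = 24 − 274×0.08245

T ≈ 1.42 °C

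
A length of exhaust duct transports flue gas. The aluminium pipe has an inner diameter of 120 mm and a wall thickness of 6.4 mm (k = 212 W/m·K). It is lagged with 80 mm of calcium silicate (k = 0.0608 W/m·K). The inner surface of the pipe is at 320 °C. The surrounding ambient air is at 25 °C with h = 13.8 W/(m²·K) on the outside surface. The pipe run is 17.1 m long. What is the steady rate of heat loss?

Radial resistances (cylindrical: R_cond = ln(r_o/r_i)/(2πkL), R_conv = 1/(h·2πrL)):
R_aluminium pipe wall = ln(66.4/60)/(2π×212×17.1) = 4.45×10^-6 K/W
R_calcium silicate = ln(146.4/66.4)/(2π×0.0608×17.1) = 0.121 K/W
R_outer film = 1/(h_o·2πr_oL) = 1/(13.8×2π×0.1464×17.1) = 0.004607 K/W
R_total = 0.1256 K/W
Q = ΔT/R_total = 295/0.1256

Q ≈ 2350 W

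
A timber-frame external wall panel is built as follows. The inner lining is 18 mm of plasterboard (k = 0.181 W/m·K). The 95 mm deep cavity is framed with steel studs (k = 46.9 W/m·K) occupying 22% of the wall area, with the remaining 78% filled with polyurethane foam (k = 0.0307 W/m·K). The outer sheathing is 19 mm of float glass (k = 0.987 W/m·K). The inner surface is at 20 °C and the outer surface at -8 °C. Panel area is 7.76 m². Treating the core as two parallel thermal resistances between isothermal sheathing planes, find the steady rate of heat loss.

Q ≈ 1700 W

Sheathing layers in series; stud and cavity paths in parallel between them.
R_inner = 0.018/(0.181×7.76) = 0.01282 K/W
R_stud  = 0.095/(46.9×0.22×7.76) = 0.001186 K/W
R_cav   = 0.095/(0.0307×0.78×7.76) = 0.5112 K/W
1/R_core = 1/R_stud + 1/R_cav → R_core = 0.001184 K/W
R_outer = 0.019/(0.987×7.76) = 0.002481 K/W
R_total = 0.01648 K/W
Q = ΔT/R_total = 28/0.01648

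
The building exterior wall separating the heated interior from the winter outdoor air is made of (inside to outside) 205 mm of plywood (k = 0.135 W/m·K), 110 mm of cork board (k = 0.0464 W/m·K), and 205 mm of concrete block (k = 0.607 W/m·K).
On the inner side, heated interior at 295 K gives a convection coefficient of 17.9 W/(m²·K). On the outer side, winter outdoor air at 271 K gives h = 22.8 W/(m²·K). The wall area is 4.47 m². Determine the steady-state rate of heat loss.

Series thermal resistances:
R_inner film = 1/(h_i·A) = 1/(17.9×4.47) = 0.0125 K/W
R_plywood = L/(kA) = 0.205/(0.135×4.47) = 0.3397 K/W
R_cork board = L/(kA) = 0.11/(0.0464×4.47) = 0.5304 K/W
R_concrete block = L/(kA) = 0.205/(0.607×4.47) = 0.07555 K/W
R_outer film = 1/(h_o·A) = 1/(22.8×4.47) = 0.009812 K/W
R_total = 0.9679 K/W
Q = ΔT / R_total = 24 / 0.9679

Q ≈ 24.8 W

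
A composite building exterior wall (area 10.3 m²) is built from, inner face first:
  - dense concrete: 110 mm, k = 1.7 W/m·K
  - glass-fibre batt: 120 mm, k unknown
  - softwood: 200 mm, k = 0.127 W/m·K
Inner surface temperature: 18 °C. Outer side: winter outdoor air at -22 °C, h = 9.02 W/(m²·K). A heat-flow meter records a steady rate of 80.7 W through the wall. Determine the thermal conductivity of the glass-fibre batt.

k ≈ 0.0358 W/(m·K)

Model the wall as resistances in series:
R_dense concrete = L/(kA) = 0.11/(1.7×10.3) = 0.006282 K/W
R_softwood = L/(kA) = 0.2/(0.127×10.3) = 0.1529 K/W
R_outer film = 1/(h_o·A) = 1/(9.02×10.3) = 0.01076 K/W
Sum of known resistances R_other = 0.1699 K/W
Total R = ΔT/Q = 40/80.7 = 0.4957 K/W
R_glass-fibre batt = R_total − R_other = 0.3257 K/W
k = L/(R·A) = 0.12/(0.3257×10.3)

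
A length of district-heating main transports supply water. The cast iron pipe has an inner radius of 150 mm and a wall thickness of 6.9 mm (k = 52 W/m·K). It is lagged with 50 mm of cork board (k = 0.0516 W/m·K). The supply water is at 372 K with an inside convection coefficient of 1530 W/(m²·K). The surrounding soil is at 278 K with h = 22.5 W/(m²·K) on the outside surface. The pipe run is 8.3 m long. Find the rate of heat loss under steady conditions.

Q ≈ 878 W

Treating each annulus and film as a series resistance:
R_inner film = 1/(h_i·2πr₁L) = 1/(1530×2π×0.15×8.3) = 8.355×10^-5 K/W
R_cast iron pipe wall = ln(156.9/150)/(2π×52×8.3) = 1.658×10^-5 K/W
R_cork board = ln(206.9/156.9)/(2π×0.0516×8.3) = 0.1028 K/W
R_outer film = 1/(h_o·2πr_oL) = 1/(22.5×2π×0.2069×8.3) = 0.004119 K/W
R_total = 0.107 K/W
Q = ΔT/R_total = 94/0.107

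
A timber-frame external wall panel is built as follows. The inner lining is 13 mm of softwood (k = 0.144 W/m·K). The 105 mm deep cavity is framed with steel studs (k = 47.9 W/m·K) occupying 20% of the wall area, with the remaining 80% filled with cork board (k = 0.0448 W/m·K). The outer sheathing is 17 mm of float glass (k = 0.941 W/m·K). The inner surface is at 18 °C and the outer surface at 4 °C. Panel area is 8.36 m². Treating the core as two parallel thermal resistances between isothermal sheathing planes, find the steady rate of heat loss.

Q ≈ 981 W

Sheathing layers in series; stud and cavity paths in parallel between them.
R_inner = 0.013/(0.144×8.36) = 0.0108 K/W
R_stud  = 0.105/(47.9×0.2×8.36) = 0.001311 K/W
R_cav   = 0.105/(0.0448×0.8×8.36) = 0.3504 K/W
1/R_core = 1/R_stud + 1/R_cav → R_core = 0.001306 K/W
R_outer = 0.017/(0.941×8.36) = 0.002161 K/W
R_total = 0.01427 K/W
Q = ΔT/R_total = 14/0.01427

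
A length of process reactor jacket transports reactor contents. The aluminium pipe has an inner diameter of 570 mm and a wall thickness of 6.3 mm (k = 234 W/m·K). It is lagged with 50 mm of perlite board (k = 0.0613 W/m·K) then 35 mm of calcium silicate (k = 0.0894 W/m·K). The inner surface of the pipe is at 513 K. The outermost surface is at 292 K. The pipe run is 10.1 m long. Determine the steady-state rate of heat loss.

Treating each annulus and film as a series resistance:
R_aluminium pipe wall = ln(291.3/285)/(2π×234×10.1) = 1.472×10^-6 K/W
R_perlite board = ln(341.3/291.3)/(2π×0.0613×10.1) = 0.04072 K/W
R_calcium silicate = ln(376.3/341.3)/(2π×0.0894×10.1) = 0.01721 K/W
R_total = 0.05793 K/W
Q = ΔT/R_total = 221/0.05793

Q ≈ 3810 W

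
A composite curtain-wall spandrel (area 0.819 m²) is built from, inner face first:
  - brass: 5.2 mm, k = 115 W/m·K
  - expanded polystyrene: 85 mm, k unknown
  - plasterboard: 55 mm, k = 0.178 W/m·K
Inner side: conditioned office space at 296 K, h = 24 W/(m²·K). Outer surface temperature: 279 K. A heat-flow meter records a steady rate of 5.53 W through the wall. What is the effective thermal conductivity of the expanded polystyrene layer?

Thermal resistances in series:
R_inner film = 1/(h_i·A) = 1/(24×0.819) = 0.05088 K/W
R_brass = L/(kA) = 0.0052/(115×0.819) = 5.521×10^-5 K/W
R_plasterboard = L/(kA) = 0.055/(0.178×0.819) = 0.3773 K/W
Sum of known resistances R_other = 0.4282 K/W
Total R = ΔT/Q = 17/5.53 = 3.074 K/W
R_expanded polystyrene = R_total − R_other = 2.646 K/W
k = L/(R·A) = 0.085/(2.646×0.819)

k ≈ 0.0392 W/(m·K)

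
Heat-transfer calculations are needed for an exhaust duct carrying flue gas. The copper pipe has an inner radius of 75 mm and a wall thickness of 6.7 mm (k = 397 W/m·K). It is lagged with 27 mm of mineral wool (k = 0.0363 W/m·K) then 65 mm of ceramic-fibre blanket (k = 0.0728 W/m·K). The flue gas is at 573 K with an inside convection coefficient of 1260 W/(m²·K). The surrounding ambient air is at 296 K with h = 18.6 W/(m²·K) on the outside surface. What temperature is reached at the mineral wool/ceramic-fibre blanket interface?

T ≈ 424 K

Cylindrical conduction, so R = ln(r₂/r₁)/(2πkL) per layer, in series:
R_inner film = 1/(h_i·2πr₁L) = 1/(1260×2π×0.075×1) = 0.001684 K/W
R_copper pipe wall = ln(81.7/75)/(2π×397×1) = 3.43×10^-5 K/W
R_mineral wool = ln(108.7/81.7)/(2π×0.0363×1) = 1.252 K/W
R_ceramic-fibre blanket = ln(173.7/108.7)/(2π×0.0728×1) = 1.025 K/W
R_outer film = 1/(h_o·2πr_oL) = 1/(18.6×2π×0.1737×1) = 0.04926 K/W
R_total = 2.328 K/W
Q = ΔT/R_total = 277/2.328
Q = 119 W/m
T_interface = T_inner − Q·ΣR(inner→interface) = 573 − 119×1.254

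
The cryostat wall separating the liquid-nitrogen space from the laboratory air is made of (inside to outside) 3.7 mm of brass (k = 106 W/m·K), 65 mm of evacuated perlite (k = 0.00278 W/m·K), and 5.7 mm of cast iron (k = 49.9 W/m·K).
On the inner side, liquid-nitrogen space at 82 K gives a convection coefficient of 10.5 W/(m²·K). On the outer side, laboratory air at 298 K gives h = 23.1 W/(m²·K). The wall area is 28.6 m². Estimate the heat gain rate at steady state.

Model the wall as resistances in series:
R_inner film = 1/(h_i·A) = 1/(10.5×28.6) = 0.00333 K/W
R_brass = L/(kA) = 0.0037/(106×28.6) = 1.22×10^-6 K/W
R_evacuated perlite = L/(kA) = 0.065/(0.00278×28.6) = 0.8175 K/W
R_cast iron = L/(kA) = 0.0057/(49.9×28.6) = 3.994×10^-6 K/W
R_outer film = 1/(h_o·A) = 1/(23.1×28.6) = 0.001514 K/W
R_total = 0.8224 K/W
Q = ΔT / R_total = 216 / 0.8224

Q ≈ 263 W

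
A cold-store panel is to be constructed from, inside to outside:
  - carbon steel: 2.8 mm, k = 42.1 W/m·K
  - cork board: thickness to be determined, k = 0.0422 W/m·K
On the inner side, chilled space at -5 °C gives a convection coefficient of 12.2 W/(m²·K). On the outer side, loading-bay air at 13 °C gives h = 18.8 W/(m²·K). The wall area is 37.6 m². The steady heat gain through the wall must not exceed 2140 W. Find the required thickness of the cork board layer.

Series thermal resistances:
R_inner film = 1/(h_i·A) = 1/(12.2×37.6) = 0.00218 K/W
R_carbon steel = L/(kA) = 0.0028/(42.1×37.6) = 1.769×10^-6 K/W
R_outer film = 1/(h_o·A) = 1/(18.8×37.6) = 0.001415 K/W
Sum of the known resistances R_other = 0.003596 K/W
Required total resistance R_tot = ΔT/Q_allow = 18/2140 = 0.008411 K/W
R_cork board = R_tot − R_other = 0.004815 K/W
L = R·k·A = 0.004815×0.0422×37.6

L ≈ 7.64 mm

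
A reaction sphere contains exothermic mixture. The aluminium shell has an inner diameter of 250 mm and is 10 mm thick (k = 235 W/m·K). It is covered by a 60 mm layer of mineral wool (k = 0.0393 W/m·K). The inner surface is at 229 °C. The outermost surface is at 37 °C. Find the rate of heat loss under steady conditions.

Radial (spherical) resistances in series:
R_aluminium shell = (1/0.125 − 1/0.135)/(4π×235) = 2.007×10^-4 K/W
R_mineral wool = (1/0.135 − 1/0.195)/(4π×0.0393) = 4.615 K/W
R_total = 4.615 K/W
Q = ΔT/R_total = 192/4.615

Q ≈ 41.6 W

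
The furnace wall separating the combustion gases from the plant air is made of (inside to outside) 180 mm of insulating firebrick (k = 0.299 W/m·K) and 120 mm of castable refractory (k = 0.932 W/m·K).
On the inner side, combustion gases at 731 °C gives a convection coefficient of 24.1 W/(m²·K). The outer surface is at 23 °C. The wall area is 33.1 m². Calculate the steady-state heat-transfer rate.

Q ≈ 30300 W

Model the wall as resistances in series:
R_inner film = 1/(h_i·A) = 1/(24.1×33.1) = 0.001254 K/W
R_insulating firebrick = L/(kA) = 0.18/(0.299×33.1) = 0.01819 K/W
R_castable refractory = L/(kA) = 0.12/(0.932×33.1) = 0.00389 K/W
R_total = 0.02333 K/W
Q = ΔT / R_total = 708 / 0.02333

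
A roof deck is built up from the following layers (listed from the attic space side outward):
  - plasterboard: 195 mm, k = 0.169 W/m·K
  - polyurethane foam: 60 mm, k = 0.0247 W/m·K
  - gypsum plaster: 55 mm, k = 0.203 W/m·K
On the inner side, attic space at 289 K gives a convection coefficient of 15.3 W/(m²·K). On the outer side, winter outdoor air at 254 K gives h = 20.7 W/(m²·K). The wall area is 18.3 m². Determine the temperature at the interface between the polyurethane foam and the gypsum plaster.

Thermal resistances in series:
R_inner film = 1/(h_i·A) = 1/(15.3×18.3) = 0.003572 K/W
R_plasterboard = L/(kA) = 0.195/(0.169×18.3) = 0.06305 K/W
R_polyurethane foam = L/(kA) = 0.06/(0.0247×18.3) = 0.1327 K/W
R_gypsum plaster = L/(kA) = 0.055/(0.203×18.3) = 0.01481 K/W
R_outer film = 1/(h_o·A) = 1/(20.7×18.3) = 0.00264 K/W
R_total = 0.2168 K/W;  Q = ΔT/R_total = 35/0.2168 = 161.4 W
T_interface = T_inner − Q·ΣR(inner→interface) = 289 − 161×0.1994

T ≈ 257 K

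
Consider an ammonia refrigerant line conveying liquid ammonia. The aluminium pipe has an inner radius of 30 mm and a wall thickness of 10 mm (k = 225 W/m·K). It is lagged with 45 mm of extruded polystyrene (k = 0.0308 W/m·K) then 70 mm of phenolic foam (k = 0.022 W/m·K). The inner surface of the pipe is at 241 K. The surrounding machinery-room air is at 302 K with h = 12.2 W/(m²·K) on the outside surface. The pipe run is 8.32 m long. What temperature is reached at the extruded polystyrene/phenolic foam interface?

Radial resistances (cylindrical: R_cond = ln(r_o/r_i)/(2πkL), R_conv = 1/(h·2πrL)):
R_aluminium pipe wall = ln(40/30)/(2π×225×8.32) = 2.446×10^-5 K/W
R_extruded polystyrene = ln(85/40)/(2π×0.0308×8.32) = 0.4682 K/W
R_phenolic foam = ln(155/85)/(2π×0.022×8.32) = 0.5224 K/W
R_outer film = 1/(h_o·2πr_oL) = 1/(12.2×2π×0.155×8.32) = 0.01012 K/W
R_total = 1.001 K/W
Q = ΔT/R_total = 61/1.001
Q = 61 W
T_interface = T_inner + Q·ΣR(inner→interface) = 241 + 61×0.4682

T ≈ 270 K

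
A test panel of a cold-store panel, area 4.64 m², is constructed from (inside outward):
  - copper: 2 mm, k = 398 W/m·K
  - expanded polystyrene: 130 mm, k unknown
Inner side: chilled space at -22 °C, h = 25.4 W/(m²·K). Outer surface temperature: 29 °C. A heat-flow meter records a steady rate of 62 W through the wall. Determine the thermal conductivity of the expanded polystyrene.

k ≈ 0.0344 W/(m·K)

Series thermal resistances:
R_inner film = 1/(h_i·A) = 1/(25.4×4.64) = 0.008485 K/W
R_copper = L/(kA) = 0.002/(398×4.64) = 1.083×10^-6 K/W
Sum of known resistances R_other = 0.008486 K/W
Total R = ΔT/Q = 51/62 = 0.8226 K/W
R_expanded polystyrene = R_total − R_other = 0.8141 K/W
k = L/(R·A) = 0.13/(0.8141×4.64)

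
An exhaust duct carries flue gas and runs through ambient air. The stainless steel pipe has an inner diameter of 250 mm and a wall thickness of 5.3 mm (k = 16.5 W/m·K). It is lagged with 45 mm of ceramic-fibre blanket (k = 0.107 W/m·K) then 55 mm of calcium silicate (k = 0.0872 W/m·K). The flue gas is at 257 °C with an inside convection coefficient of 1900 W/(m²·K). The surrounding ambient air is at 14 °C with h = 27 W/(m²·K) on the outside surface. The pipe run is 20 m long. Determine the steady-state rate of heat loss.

For a radial system each layer contributes R = ln(r_out/r_in)/(2πkL); films add R = 1/(hA).
R_inner film = 1/(h_i·2πr₁L) = 1/(1900×2π×0.125×20) = 3.351×10^-5 K/W
R_stainless steel pipe wall = ln(130.3/125)/(2π×16.5×20) = 2.003×10^-5 K/W
R_ceramic-fibre blanket = ln(175.3/130.3)/(2π×0.107×20) = 0.02206 K/W
R_calcium silicate = ln(230.3/175.3)/(2π×0.0872×20) = 0.0249 K/W
R_outer film = 1/(h_o·2πr_oL) = 1/(27×2π×0.2303×20) = 0.00128 K/W
R_total = 0.0483 K/W
Q = ΔT/R_total = 243/0.0483

Q ≈ 5030 W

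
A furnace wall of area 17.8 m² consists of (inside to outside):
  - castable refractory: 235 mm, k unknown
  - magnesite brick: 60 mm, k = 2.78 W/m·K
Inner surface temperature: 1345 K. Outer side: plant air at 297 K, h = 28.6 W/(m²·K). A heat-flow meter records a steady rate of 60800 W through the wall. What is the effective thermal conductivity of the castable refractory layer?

Using the resistance-network approach (series):
R_magnesite brick = L/(kA) = 0.06/(2.78×17.8) = 0.001213 K/W
R_outer film = 1/(h_o·A) = 1/(28.6×17.8) = 0.001964 K/W
Sum of known resistances R_other = 0.003177 K/W
Total R = ΔT/Q = 1048/60800 = 0.01724 K/W
R_castable refractory = R_total − R_other = 0.01406 K/W
k = L/(R·A) = 0.235/(0.01406×17.8)

k ≈ 0.939 W/(m·K)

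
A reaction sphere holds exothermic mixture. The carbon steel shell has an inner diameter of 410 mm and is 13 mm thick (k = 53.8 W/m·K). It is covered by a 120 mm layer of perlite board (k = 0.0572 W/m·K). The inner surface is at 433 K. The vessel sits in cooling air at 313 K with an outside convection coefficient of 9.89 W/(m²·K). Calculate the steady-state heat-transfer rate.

Q ≈ 51.4 W

Spherical conduction: R = (1/r_in − 1/r_out)/(4πk) per layer; series-sum.
R_carbon steel shell = (1/0.205 − 1/0.218)/(4π×53.8) = 4.303×10^-4 K/W
R_perlite board = (1/0.218 − 1/0.338)/(4π×0.0572) = 2.266 K/W
R_outer film = 1/(h·4πr_o²) = 1/(9.89×4π×0.338²) = 0.07043 K/W
R_total = 2.337 K/W
Q = ΔT/R_total = 120/2.337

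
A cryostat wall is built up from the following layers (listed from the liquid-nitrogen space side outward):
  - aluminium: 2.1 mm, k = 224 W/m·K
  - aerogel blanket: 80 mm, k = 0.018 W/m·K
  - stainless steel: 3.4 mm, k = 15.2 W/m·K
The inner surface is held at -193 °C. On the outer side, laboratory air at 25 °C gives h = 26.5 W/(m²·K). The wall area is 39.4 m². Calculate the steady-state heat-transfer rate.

Model the wall as resistances in series:
R_aluminium = L/(kA) = 0.0021/(224×39.4) = 2.379×10^-7 K/W
R_aerogel blanket = L/(kA) = 0.08/(0.018×39.4) = 0.1128 K/W
R_stainless steel = L/(kA) = 0.0034/(15.2×39.4) = 5.677×10^-6 K/W
R_outer film = 1/(h_o·A) = 1/(26.5×39.4) = 9.578×10^-4 K/W
R_total = 0.1138 K/W
Q = ΔT / R_total = 218 / 0.1138

Q ≈ 1920 W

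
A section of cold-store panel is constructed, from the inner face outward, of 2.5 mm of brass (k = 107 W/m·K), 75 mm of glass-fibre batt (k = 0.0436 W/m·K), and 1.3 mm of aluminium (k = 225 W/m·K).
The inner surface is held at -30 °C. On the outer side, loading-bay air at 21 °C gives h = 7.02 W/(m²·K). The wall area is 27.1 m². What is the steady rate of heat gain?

Treating each layer as a thermal resistance in series:
R_brass = L/(kA) = 0.0025/(107×27.1) = 8.622×10^-7 K/W
R_glass-fibre batt = L/(kA) = 0.075/(0.0436×27.1) = 0.06348 K/W
R_aluminium = L/(kA) = 0.0013/(225×27.1) = 2.132×10^-7 K/W
R_outer film = 1/(h_o·A) = 1/(7.02×27.1) = 0.005256 K/W
R_total = 0.06873 K/W
Q = ΔT / R_total = 51 / 0.06873

Q ≈ 742 W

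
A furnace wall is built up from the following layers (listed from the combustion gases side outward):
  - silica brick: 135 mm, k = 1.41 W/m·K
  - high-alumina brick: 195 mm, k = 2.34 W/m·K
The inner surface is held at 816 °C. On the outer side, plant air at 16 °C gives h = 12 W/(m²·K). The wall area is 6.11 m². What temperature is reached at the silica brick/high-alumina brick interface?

T ≈ 524 °C

Thermal resistances in series:
R_silica brick = L/(kA) = 0.135/(1.41×6.11) = 0.01567 K/W
R_high-alumina brick = L/(kA) = 0.195/(2.34×6.11) = 0.01364 K/W
R_outer film = 1/(h_o·A) = 1/(12×6.11) = 0.01364 K/W
R_total = 0.04295 K/W;  Q = ΔT/R_total = 800/0.04295 = 18630 W
T_interface = T_inner − Q·ΣR(inner→interface) = 816 − 18600×0.01567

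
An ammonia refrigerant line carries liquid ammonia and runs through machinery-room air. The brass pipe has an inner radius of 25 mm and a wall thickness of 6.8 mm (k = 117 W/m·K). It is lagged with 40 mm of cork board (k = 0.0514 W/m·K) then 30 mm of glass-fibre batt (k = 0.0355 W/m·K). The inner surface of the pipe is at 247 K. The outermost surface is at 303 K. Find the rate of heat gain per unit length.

Per-layer cylindrical resistances, series-summed:
R_brass pipe wall = ln(31.8/25)/(2π×117×1) = 3.273×10^-4 K/W
R_cork board = ln(71.8/31.8)/(2π×0.0514×1) = 2.522 K/W
R_glass-fibre batt = ln(101.8/71.8)/(2π×0.0355×1) = 1.565 K/W
R_total = 4.087 K/W
Q = ΔT/R_total = 56/4.087

q′ ≈ 13.7 W/m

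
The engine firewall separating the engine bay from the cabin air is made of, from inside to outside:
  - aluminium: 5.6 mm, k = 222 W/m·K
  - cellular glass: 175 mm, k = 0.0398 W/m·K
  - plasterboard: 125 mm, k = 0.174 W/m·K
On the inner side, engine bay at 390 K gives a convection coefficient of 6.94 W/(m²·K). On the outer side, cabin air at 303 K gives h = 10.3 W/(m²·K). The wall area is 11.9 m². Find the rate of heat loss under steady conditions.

Q ≈ 193 W

Treating each layer as a thermal resistance in series:
R_inner film = 1/(h_i·A) = 1/(6.94×11.9) = 0.01211 K/W
R_aluminium = L/(kA) = 0.0056/(222×11.9) = 2.12×10^-6 K/W
R_cellular glass = L/(kA) = 0.175/(0.0398×11.9) = 0.3695 K/W
R_plasterboard = L/(kA) = 0.125/(0.174×11.9) = 0.06037 K/W
R_outer film = 1/(h_o·A) = 1/(10.3×11.9) = 0.008159 K/W
R_total = 0.4501 K/W
Q = ΔT / R_total = 87 / 0.4501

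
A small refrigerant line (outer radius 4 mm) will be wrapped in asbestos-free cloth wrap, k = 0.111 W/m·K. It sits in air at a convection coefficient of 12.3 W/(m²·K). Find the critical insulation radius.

For a cylinder r_cr = k/h = 0.111/12.3
r_cr = 9.02 mm; since the bare radius (4 mm) is below r_cr, adding a thin layer of insulation will *increase* heat loss.

r_cr ≈ 9.02 mm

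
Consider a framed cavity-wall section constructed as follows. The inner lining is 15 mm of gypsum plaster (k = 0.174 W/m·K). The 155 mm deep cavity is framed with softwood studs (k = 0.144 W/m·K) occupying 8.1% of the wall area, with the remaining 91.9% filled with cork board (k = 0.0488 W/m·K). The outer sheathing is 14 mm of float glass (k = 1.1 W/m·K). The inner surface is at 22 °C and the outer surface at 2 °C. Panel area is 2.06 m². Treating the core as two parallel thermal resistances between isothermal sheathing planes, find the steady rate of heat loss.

Q ≈ 14.5 W

Sheathing layers in series; stud and cavity paths in parallel between them.
R_inner = 0.015/(0.174×2.06) = 0.04185 K/W
R_stud  = 0.155/(0.144×0.081×2.06) = 6.451 K/W
R_cav   = 0.155/(0.0488×0.919×2.06) = 1.678 K/W
1/R_core = 1/R_stud + 1/R_cav → R_core = 1.331 K/W
R_outer = 0.014/(1.1×2.06) = 0.006178 K/W
R_total = 1.379 K/W
Q = ΔT/R_total = 20/1.379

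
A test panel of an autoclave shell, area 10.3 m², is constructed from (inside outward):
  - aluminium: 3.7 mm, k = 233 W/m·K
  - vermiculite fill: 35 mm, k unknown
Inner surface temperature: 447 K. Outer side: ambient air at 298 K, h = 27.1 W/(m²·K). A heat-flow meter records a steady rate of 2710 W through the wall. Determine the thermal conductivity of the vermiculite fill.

Model the wall as resistances in series:
R_aluminium = L/(kA) = 0.0037/(233×10.3) = 1.542×10^-6 K/W
R_outer film = 1/(h_o·A) = 1/(27.1×10.3) = 0.003583 K/W
Sum of known resistances R_other = 0.003584 K/W
Total R = ΔT/Q = 149/2710 = 0.05498 K/W
R_vermiculite fill = R_total − R_other = 0.0514 K/W
k = L/(R·A) = 0.035/(0.0514×10.3)

k ≈ 0.0661 W/(m·K)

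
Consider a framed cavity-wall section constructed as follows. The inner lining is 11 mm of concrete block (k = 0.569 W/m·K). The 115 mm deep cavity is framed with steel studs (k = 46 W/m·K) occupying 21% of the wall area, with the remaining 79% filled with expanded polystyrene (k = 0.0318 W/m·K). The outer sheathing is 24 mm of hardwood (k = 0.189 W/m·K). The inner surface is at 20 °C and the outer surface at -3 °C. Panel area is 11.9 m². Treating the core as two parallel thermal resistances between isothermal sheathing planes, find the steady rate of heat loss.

Sheathing layers in series; stud and cavity paths in parallel between them.
R_inner = 0.011/(0.569×11.9) = 0.001625 K/W
R_stud  = 0.115/(46×0.21×11.9) = 0.001 K/W
R_cav   = 0.115/(0.0318×0.79×11.9) = 0.3847 K/W
1/R_core = 1/R_stud + 1/R_cav → R_core = 9.978×10^-4 K/W
R_outer = 0.024/(0.189×11.9) = 0.01067 K/W
R_total = 0.01329 K/W
Q = ΔT/R_total = 23/0.01329

Q ≈ 1730 W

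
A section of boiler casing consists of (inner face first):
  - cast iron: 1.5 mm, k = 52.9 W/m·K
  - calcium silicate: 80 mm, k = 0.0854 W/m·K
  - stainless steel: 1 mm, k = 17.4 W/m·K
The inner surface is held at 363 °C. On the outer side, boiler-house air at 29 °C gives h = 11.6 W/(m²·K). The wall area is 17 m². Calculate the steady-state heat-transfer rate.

Q ≈ 5550 W

Using the resistance-network approach (series):
R_cast iron = L/(kA) = 0.0015/(52.9×17) = 1.668×10^-6 K/W
R_calcium silicate = L/(kA) = 0.08/(0.0854×17) = 0.0551 K/W
R_stainless steel = L/(kA) = 0.001/(17.4×17) = 3.381×10^-6 K/W
R_outer film = 1/(h_o·A) = 1/(11.6×17) = 0.005071 K/W
R_total = 0.06018 K/W
Q = ΔT / R_total = 334 / 0.06018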